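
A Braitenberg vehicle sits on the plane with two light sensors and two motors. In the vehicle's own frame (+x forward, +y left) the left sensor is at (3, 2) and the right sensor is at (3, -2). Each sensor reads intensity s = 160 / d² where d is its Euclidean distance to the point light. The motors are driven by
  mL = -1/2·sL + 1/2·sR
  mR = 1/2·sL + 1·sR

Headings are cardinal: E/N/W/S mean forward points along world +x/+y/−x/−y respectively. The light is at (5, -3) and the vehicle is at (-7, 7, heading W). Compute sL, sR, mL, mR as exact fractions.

left sensor world pos  = (-10, 5); dL² = 289
right sensor world pos = (-10, 9); dR² = 369
sL = 160/289 = 160/289
sR = 160/369 = 160/369
mL = -1/2·sL + 1/2·sR = -6400/106641
mR = 1/2·sL + 1·sR = 75760/106641

160/289 160/369 -6400/106641 75760/106641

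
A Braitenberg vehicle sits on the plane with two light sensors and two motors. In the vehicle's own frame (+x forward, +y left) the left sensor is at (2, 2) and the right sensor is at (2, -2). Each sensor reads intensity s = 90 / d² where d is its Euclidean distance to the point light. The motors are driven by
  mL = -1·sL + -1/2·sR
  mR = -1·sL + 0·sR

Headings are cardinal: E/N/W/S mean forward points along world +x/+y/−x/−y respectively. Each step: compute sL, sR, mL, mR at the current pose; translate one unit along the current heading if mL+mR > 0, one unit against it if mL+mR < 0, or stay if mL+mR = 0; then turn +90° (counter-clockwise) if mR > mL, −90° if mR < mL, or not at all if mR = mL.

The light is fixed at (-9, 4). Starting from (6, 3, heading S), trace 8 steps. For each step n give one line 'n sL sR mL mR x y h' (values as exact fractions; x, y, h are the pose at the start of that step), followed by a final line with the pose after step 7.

n=0: pose=(6,3,S); sL=45/149, sR=45/89; mL=-14715/26522, mR=-45/149; mL+mR=-22725/26522 → advance -1; mR−mL=45/178 → turn +1·90°
n=1: pose=(6,4,E); sL=90/293, sR=90/293; mL=-135/293, mR=-90/293; mL+mR=-225/293 → advance -1; mR−mL=45/293 → turn +1·90°
n=2: pose=(5,4,N); sL=45/74, sR=9/26; mL=-1503/1924, mR=-45/74; mL+mR=-2673/1924 → advance -1; mR−mL=9/52 → turn +1·90°
n=3: pose=(5,3,W); sL=10/17, sR=18/29; mL=-443/493, mR=-10/17; mL+mR=-733/493 → advance -1; mR−mL=9/29 → turn +1·90°
n=4: pose=(6,3,S); sL=45/149, sR=45/89; mL=-14715/26522, mR=-45/149; mL+mR=-22725/26522 → advance -1; mR−mL=45/178 → turn +1·90°
n=5: pose=(6,4,E); sL=90/293, sR=90/293; mL=-135/293, mR=-90/293; mL+mR=-225/293 → advance -1; mR−mL=45/293 → turn +1·90°
n=6: pose=(5,4,N); sL=45/74, sR=9/26; mL=-1503/1924, mR=-45/74; mL+mR=-2673/1924 → advance -1; mR−mL=9/52 → turn +1·90°
n=7: pose=(5,3,W); sL=10/17, sR=18/29; mL=-443/493, mR=-10/17; mL+mR=-733/493 → advance -1; mR−mL=9/29 → turn +1·90°

0 45/149 45/89 -14715/26522 -45/149 6 3 S
1 90/293 90/293 -135/293 -90/293 6 4 E
2 45/74 9/26 -1503/1924 -45/74 5 4 N
3 10/17 18/29 -443/493 -10/17 5 3 W
4 45/149 45/89 -14715/26522 -45/149 6 3 S
5 90/293 90/293 -135/293 -90/293 6 4 E
6 45/74 9/26 -1503/1924 -45/74 5 4 N
7 10/17 18/29 -443/493 -10/17 5 3 W
final 6 3 S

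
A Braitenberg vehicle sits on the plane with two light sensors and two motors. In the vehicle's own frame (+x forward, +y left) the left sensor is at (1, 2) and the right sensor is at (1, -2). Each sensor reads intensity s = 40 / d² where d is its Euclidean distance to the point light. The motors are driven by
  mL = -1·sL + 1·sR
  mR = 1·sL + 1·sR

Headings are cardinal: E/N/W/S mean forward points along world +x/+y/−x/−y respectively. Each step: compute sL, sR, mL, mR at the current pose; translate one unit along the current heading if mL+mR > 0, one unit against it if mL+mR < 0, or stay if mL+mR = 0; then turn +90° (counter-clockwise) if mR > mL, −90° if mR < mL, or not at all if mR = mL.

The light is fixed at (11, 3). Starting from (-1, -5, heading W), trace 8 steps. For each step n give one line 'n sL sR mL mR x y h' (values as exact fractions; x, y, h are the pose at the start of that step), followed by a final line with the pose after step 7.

n=0: pose=(-1,-5,W); sL=40/269, sR=8/41; mL=512/11029, mR=3792/11029; mL+mR=16/41 → advance +1; mR−mL=80/269 → turn +1·90°
n=1: pose=(-2,-5,S); sL=20/101, sR=20/153; mL=-1040/15453, mR=5080/15453; mL+mR=40/153 → advance +1; mR−mL=40/101 → turn +1·90°
n=2: pose=(-2,-6,E); sL=40/193, sR=8/53; mL=-576/10229, mR=3664/10229; mL+mR=16/53 → advance +1; mR−mL=80/193 → turn +1·90°
n=3: pose=(-1,-6,N); sL=2/13, sR=10/41; mL=48/533, mR=212/533; mL+mR=20/41 → advance +1; mR−mL=4/13 → turn +1·90°
n=4: pose=(-1,-5,W); sL=40/269, sR=8/41; mL=512/11029, mR=3792/11029; mL+mR=16/41 → advance +1; mR−mL=80/269 → turn +1·90°
n=5: pose=(-2,-5,S); sL=20/101, sR=20/153; mL=-1040/15453, mR=5080/15453; mL+mR=40/153 → advance +1; mR−mL=40/101 → turn +1·90°
n=6: pose=(-2,-6,E); sL=40/193, sR=8/53; mL=-576/10229, mR=3664/10229; mL+mR=16/53 → advance +1; mR−mL=80/193 → turn +1·90°
n=7: pose=(-1,-6,N); sL=2/13, sR=10/41; mL=48/533, mR=212/533; mL+mR=20/41 → advance +1; mR−mL=4/13 → turn +1·90°

0 40/269 8/41 512/11029 3792/11029 -1 -5 W
1 20/101 20/153 -1040/15453 5080/15453 -2 -5 S
2 40/193 8/53 -576/10229 3664/10229 -2 -6 E
3 2/13 10/41 48/533 212/533 -1 -6 N
4 40/269 8/41 512/11029 3792/11029 -1 -5 W
5 20/101 20/153 -1040/15453 5080/15453 -2 -5 S
6 40/193 8/53 -576/10229 3664/10229 -2 -6 E
7 2/13 10/41 48/533 212/533 -1 -6 N
final -1 -5 W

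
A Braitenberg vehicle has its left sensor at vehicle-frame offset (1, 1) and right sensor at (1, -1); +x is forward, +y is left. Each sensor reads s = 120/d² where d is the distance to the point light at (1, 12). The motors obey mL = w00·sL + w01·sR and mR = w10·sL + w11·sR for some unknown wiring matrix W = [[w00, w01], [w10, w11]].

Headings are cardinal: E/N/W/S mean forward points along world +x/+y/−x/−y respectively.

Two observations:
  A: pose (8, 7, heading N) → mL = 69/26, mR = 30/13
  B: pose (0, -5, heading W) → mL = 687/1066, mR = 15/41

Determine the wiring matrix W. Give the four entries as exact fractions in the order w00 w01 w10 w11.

1/2 1 1 0

obs A: pose=(8,7,N) → sL=30/13, sR=3/2, mL=69/26, mR=30/13
obs B: pose=(0,-5,W) → sL=15/41, sR=6/13, mL=687/1066, mR=15/41
sensor matrix S = [[30/13, 3/2], [15/41, 6/13]]; det S = 7155/13858
solve [mL_A; mL_B] = S·[w00; w01] and [mR_A; mR_B] = S·[w10; w11]:
  w00 = 1/2, w01 = 1, w10 = 1, w11 = 0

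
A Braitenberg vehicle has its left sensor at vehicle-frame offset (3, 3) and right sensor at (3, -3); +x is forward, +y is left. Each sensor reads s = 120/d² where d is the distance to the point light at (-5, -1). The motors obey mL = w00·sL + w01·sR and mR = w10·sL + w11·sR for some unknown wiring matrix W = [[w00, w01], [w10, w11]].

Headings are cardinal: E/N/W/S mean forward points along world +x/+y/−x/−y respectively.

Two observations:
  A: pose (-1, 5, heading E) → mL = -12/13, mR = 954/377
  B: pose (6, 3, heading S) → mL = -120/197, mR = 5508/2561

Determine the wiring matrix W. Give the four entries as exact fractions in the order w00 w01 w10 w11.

-1 0 1/2 1

obs A: pose=(-1,5,E) → sL=12/13, sR=60/29, mL=-12/13, mR=954/377
obs B: pose=(6,3,S) → sL=120/197, sR=24/13, mL=-120/197, mR=5508/2561
sensor matrix S = [[12/13, 60/29], [120/197, 24/13]]; det S = 428544/965497
solve [mL_A; mL_B] = S·[w00; w01] and [mR_A; mR_B] = S·[w10; w11]:
  w00 = -1, w01 = 0, w10 = 1/2, w11 = 1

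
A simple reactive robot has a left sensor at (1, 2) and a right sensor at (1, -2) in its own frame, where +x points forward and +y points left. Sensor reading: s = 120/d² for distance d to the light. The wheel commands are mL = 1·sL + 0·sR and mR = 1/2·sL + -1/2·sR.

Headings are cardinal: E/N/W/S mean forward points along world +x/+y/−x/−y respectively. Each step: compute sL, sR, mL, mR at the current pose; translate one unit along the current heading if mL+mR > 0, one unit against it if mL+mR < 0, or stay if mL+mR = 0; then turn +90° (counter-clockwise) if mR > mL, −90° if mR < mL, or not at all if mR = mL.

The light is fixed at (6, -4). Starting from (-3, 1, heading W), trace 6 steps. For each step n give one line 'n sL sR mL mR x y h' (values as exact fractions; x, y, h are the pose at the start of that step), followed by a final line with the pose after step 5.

0 120/109 120/149 120/109 2400/16241 -3 1 W
1 2/3 6/5 2/3 -4/15 -4 1 N
2 24/29 120/97 24/29 -576/2813 -4 2 E
3 60/37 60/73 60/37 1080/2701 -3 2 S
4 120/109 120/149 120/109 2400/16241 -3 1 W
5 2/3 6/5 2/3 -4/15 -4 1 N
final -4 2 E

n=0: pose=(-3,1,W); sL=120/109, sR=120/149; mL=120/109, mR=2400/16241; mL+mR=20280/16241 → advance +1; mR−mL=-15480/16241 → turn -1·90°
n=1: pose=(-4,1,N); sL=2/3, sR=6/5; mL=2/3, mR=-4/15; mL+mR=2/5 → advance +1; mR−mL=-14/15 → turn -1·90°
n=2: pose=(-4,2,E); sL=24/29, sR=120/97; mL=24/29, mR=-576/2813; mL+mR=1752/2813 → advance +1; mR−mL=-2904/2813 → turn -1·90°
n=3: pose=(-3,2,S); sL=60/37, sR=60/73; mL=60/37, mR=1080/2701; mL+mR=5460/2701 → advance +1; mR−mL=-3300/2701 → turn -1·90°
n=4: pose=(-3,1,W); sL=120/109, sR=120/149; mL=120/109, mR=2400/16241; mL+mR=20280/16241 → advance +1; mR−mL=-15480/16241 → turn -1·90°
n=5: pose=(-4,1,N); sL=2/3, sR=6/5; mL=2/3, mR=-4/15; mL+mR=2/5 → advance +1; mR−mL=-14/15 → turn -1·90°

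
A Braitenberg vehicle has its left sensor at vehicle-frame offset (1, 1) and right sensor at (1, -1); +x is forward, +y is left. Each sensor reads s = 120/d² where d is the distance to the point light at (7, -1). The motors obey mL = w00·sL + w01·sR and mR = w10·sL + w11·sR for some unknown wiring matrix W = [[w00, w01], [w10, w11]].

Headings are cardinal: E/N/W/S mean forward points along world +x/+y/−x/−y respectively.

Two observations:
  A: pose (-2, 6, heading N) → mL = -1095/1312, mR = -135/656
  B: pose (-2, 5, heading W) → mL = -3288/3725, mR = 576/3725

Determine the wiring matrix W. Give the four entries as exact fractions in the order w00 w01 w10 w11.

-1/2 -1/2 1 -1

obs A: pose=(-2,6,N) → sL=30/41, sR=15/16, mL=-1095/1312, mR=-135/656
obs B: pose=(-2,5,W) → sL=24/25, sR=120/149, mL=-3288/3725, mR=576/3725
sensor matrix S = [[30/41, 15/16], [24/25, 120/149]]; det S = -18981/61090
solve [mL_A; mL_B] = S·[w00; w01] and [mR_A; mR_B] = S·[w10; w11]:
  w00 = -1/2, w01 = -1/2, w10 = 1, w11 = -1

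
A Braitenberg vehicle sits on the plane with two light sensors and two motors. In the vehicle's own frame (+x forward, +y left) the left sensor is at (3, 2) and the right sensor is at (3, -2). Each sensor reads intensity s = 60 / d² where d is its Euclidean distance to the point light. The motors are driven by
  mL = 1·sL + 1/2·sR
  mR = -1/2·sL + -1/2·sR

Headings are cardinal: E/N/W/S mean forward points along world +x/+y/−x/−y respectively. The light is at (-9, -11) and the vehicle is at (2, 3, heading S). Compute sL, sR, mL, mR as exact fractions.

left sensor world pos  = (4, 0); dL² = 290
right sensor world pos = (0, 0); dR² = 202
sL = 60/290 = 6/29
sR = 60/202 = 30/101
mL = 1·sL + 1/2·sR = 1041/2929
mR = -1/2·sL + -1/2·sR = -738/2929

6/29 30/101 1041/2929 -738/2929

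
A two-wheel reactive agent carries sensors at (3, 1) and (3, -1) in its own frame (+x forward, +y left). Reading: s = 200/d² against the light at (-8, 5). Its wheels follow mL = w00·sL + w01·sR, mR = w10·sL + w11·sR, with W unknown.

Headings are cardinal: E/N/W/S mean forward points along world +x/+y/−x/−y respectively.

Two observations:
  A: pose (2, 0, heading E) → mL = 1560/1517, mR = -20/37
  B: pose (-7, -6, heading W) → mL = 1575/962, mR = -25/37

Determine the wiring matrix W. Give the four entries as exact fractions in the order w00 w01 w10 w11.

1/2 1/2 -1/2 0

obs A: pose=(2,0,E) → sL=40/37, sR=40/41, mL=1560/1517, mR=-20/37
obs B: pose=(-7,-6,W) → sL=50/37, sR=25/13, mL=1575/962, mR=-25/37
sensor matrix S = [[40/37, 40/41], [50/37, 25/13]]; det S = 15000/19721
solve [mL_A; mL_B] = S·[w00; w01] and [mR_A; mR_B] = S·[w10; w11]:
  w00 = 1/2, w01 = 1/2, w10 = -1/2, w11 = 0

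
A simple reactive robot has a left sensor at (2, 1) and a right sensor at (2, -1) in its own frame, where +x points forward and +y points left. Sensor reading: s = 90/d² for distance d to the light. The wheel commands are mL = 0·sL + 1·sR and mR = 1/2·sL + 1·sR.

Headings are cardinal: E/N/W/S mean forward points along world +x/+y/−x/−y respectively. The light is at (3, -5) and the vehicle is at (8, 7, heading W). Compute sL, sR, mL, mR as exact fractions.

9/13 45/89 45/89 1971/2314

left sensor world pos  = (6, 6); dL² = 130
right sensor world pos = (6, 8); dR² = 178
sL = 90/130 = 9/13
sR = 90/178 = 45/89
mL = 0·sL + 1·sR = 45/89
mR = 1/2·sL + 1·sR = 1971/2314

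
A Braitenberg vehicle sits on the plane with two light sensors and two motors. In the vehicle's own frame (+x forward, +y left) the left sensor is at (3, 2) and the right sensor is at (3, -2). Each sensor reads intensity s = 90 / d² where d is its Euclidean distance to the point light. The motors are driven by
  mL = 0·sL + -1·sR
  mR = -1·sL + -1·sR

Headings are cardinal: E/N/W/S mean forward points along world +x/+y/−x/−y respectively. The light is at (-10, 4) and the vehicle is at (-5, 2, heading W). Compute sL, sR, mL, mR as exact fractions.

left sensor world pos  = (-8, 0); dL² = 20
right sensor world pos = (-8, 4); dR² = 4
sL = 90/20 = 9/2
sR = 90/4 = 45/2
mL = 0·sL + -1·sR = -45/2
mR = -1·sL + -1·sR = -27

9/2 45/2 -45/2 -27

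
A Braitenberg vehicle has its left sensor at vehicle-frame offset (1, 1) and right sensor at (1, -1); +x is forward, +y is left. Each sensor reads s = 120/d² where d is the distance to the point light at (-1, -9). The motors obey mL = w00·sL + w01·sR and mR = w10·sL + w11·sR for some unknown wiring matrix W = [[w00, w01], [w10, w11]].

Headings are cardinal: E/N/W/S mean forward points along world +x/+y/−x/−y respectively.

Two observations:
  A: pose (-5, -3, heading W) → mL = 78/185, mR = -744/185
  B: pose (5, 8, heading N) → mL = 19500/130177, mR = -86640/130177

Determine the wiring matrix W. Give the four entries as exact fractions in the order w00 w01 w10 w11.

-1/2 1 -1 -1

obs A: pose=(-5,-3,W) → sL=12/5, sR=60/37, mL=78/185, mR=-744/185
obs B: pose=(5,8,N) → sL=120/349, sR=120/373, mL=19500/130177, mR=-86640/130177
sensor matrix S = [[12/5, 60/37], [120/349, 120/373]]; det S = 1033344/4816549
solve [mL_A; mL_B] = S·[w00; w01] and [mR_A; mR_B] = S·[w10; w11]:
  w00 = -1/2, w01 = 1, w10 = -1, w11 = -1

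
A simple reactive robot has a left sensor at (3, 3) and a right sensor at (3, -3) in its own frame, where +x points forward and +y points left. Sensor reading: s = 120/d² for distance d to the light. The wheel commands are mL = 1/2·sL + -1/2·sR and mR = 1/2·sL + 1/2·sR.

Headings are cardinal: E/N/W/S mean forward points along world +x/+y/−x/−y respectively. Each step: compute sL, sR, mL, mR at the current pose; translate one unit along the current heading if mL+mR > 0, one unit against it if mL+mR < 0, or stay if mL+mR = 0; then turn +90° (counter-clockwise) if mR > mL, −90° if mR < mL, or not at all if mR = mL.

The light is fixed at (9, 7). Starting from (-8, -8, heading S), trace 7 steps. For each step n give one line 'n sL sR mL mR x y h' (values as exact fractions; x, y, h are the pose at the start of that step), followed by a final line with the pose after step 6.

n=0: pose=(-8,-8,S); sL=3/13, sR=30/181; mL=153/4706, mR=933/4706; mL+mR=3/13 → advance +1; mR−mL=30/181 → turn +1·90°
n=1: pose=(-8,-9,E); sL=24/73, sR=120/557; mL=2304/40661, mR=11064/40661; mL+mR=24/73 → advance +1; mR−mL=120/557 → turn +1·90°
n=2: pose=(-7,-9,N); sL=12/53, sR=60/169; mL=-576/8957, mR=2604/8957; mL+mR=12/53 → advance +1; mR−mL=60/169 → turn +1·90°
n=3: pose=(-7,-8,W); sL=24/137, sR=24/101; mL=-432/13837, mR=2856/13837; mL+mR=24/137 → advance +1; mR−mL=24/101 → turn +1·90°
n=4: pose=(-8,-8,S); sL=3/13, sR=30/181; mL=153/4706, mR=933/4706; mL+mR=3/13 → advance +1; mR−mL=30/181 → turn +1·90°
n=5: pose=(-8,-9,E); sL=24/73, sR=120/557; mL=2304/40661, mR=11064/40661; mL+mR=24/73 → advance +1; mR−mL=120/557 → turn +1·90°
n=6: pose=(-7,-9,N); sL=12/53, sR=60/169; mL=-576/8957, mR=2604/8957; mL+mR=12/53 → advance +1; mR−mL=60/169 → turn +1·90°

0 3/13 30/181 153/4706 933/4706 -8 -8 S
1 24/73 120/557 2304/40661 11064/40661 -8 -9 E
2 12/53 60/169 -576/8957 2604/8957 -7 -9 N
3 24/137 24/101 -432/13837 2856/13837 -7 -8 W
4 3/13 30/181 153/4706 933/4706 -8 -8 S
5 24/73 120/557 2304/40661 11064/40661 -8 -9 E
6 12/53 60/169 -576/8957 2604/8957 -7 -9 N
final -7 -8 W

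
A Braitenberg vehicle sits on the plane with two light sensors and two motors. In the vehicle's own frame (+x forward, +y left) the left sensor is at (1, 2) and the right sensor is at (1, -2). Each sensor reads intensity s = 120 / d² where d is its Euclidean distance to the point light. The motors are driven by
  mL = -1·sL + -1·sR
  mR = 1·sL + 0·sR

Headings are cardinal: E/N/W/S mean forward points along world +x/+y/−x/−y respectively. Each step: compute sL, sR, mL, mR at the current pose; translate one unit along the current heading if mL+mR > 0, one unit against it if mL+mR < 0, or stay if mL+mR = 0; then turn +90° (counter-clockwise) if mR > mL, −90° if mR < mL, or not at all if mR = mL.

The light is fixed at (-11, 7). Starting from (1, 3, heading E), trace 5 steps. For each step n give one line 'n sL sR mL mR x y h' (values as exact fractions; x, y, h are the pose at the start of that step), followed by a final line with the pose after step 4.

n=0: pose=(1,3,E); sL=120/173, sR=24/41; mL=-9072/7093, mR=120/173; mL+mR=-24/41 → advance -1; mR−mL=13992/7093 → turn +1·90°
n=1: pose=(0,3,N); sL=4/3, sR=60/89; mL=-536/267, mR=4/3; mL+mR=-60/89 → advance -1; mR−mL=892/267 → turn +1·90°
n=2: pose=(0,2,W); sL=120/149, sR=120/109; mL=-30960/16241, mR=120/149; mL+mR=-120/109 → advance -1; mR−mL=44040/16241 → turn +1·90°
n=3: pose=(1,2,S); sL=15/29, sR=15/17; mL=-690/493, mR=15/29; mL+mR=-15/17 → advance -1; mR−mL=945/493 → turn +1·90°
n=4: pose=(1,3,E); sL=120/173, sR=24/41; mL=-9072/7093, mR=120/173; mL+mR=-24/41 → advance -1; mR−mL=13992/7093 → turn +1·90°

0 120/173 24/41 -9072/7093 120/173 1 3 E
1 4/3 60/89 -536/267 4/3 0 3 N
2 120/149 120/109 -30960/16241 120/149 0 2 W
3 15/29 15/17 -690/493 15/29 1 2 S
4 120/173 24/41 -9072/7093 120/173 1 3 E
final 0 3 N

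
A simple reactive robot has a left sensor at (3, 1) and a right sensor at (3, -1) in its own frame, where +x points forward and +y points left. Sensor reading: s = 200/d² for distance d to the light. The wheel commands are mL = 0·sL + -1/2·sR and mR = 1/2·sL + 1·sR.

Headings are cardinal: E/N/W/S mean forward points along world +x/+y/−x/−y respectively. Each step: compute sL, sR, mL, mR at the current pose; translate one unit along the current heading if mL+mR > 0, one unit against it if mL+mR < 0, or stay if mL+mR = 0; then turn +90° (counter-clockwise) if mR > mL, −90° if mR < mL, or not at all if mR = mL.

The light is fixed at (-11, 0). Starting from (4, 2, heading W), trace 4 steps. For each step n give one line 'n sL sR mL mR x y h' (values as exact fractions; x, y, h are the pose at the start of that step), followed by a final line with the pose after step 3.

0 40/29 200/153 -100/153 8860/4437 4 2 W
1 100/113 20/17 -10/17 3110/1921 3 2 S
2 200/293 200/289 -100/289 87500/84677 3 1 E
3 50/53 25/34 -25/68 2175/1802 4 1 N
final 4 2 W

n=0: pose=(4,2,W); sL=40/29, sR=200/153; mL=-100/153, mR=8860/4437; mL+mR=5960/4437 → advance +1; mR−mL=3920/1479 → turn +1·90°
n=1: pose=(3,2,S); sL=100/113, sR=20/17; mL=-10/17, mR=3110/1921; mL+mR=1980/1921 → advance +1; mR−mL=4240/1921 → turn +1·90°
n=2: pose=(3,1,E); sL=200/293, sR=200/289; mL=-100/289, mR=87500/84677; mL+mR=58200/84677 → advance +1; mR−mL=116800/84677 → turn +1·90°
n=3: pose=(4,1,N); sL=50/53, sR=25/34; mL=-25/68, mR=2175/1802; mL+mR=3025/3604 → advance +1; mR−mL=5675/3604 → turn +1·90°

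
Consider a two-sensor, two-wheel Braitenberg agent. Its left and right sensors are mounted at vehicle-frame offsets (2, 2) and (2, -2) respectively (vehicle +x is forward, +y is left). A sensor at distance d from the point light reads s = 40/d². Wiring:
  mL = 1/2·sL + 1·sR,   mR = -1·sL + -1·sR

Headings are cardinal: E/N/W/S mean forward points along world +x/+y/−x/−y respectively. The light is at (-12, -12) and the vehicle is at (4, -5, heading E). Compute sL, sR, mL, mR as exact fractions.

8/81 40/349 4636/28269 -6032/28269

left sensor world pos  = (6, -3); dL² = 405
right sensor world pos = (6, -7); dR² = 349
sL = 40/405 = 8/81
sR = 40/349 = 40/349
mL = 1/2·sL + 1·sR = 4636/28269
mR = -1·sL + -1·sR = -6032/28269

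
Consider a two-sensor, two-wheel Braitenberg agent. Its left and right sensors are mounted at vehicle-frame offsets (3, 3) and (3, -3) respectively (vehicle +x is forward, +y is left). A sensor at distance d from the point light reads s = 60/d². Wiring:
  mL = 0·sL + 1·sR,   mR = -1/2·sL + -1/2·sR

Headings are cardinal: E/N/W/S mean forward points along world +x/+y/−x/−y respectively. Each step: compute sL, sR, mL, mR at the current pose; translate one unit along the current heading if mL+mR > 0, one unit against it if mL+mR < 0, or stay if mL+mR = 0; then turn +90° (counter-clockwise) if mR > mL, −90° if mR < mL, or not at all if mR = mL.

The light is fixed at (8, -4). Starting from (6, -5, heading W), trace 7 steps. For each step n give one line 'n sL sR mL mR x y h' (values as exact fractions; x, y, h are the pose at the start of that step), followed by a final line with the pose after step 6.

0 60/41 60/29 60/29 -2100/1189 6 -5 W
1 3/2 15 15 -33/4 5 -5 N
2 20/3 20/3 20/3 -20/3 5 -4 E
3 20/3 4/3 4/3 -4 5 -4 S
4 3/2 15/13 15/13 -69/52 5 -3 W
5 60/41 60/17 60/17 -1740/697 6 -3 N
6 30/13 30 30 -210/13 6 -2 E
final 7 -2 S

n=0: pose=(6,-5,W); sL=60/41, sR=60/29; mL=60/29, mR=-2100/1189; mL+mR=360/1189 → advance +1; mR−mL=-4560/1189 → turn -1·90°
n=1: pose=(5,-5,N); sL=3/2, sR=15; mL=15, mR=-33/4; mL+mR=27/4 → advance +1; mR−mL=-93/4 → turn -1·90°
n=2: pose=(5,-4,E); sL=20/3, sR=20/3; mL=20/3, mR=-20/3; mL+mR=0 → advance +0; mR−mL=-40/3 → turn -1·90°
n=3: pose=(5,-4,S); sL=20/3, sR=4/3; mL=4/3, mR=-4; mL+mR=-8/3 → advance -1; mR−mL=-16/3 → turn -1·90°
n=4: pose=(5,-3,W); sL=3/2, sR=15/13; mL=15/13, mR=-69/52; mL+mR=-9/52 → advance -1; mR−mL=-129/52 → turn -1·90°
n=5: pose=(6,-3,N); sL=60/41, sR=60/17; mL=60/17, mR=-1740/697; mL+mR=720/697 → advance +1; mR−mL=-4200/697 → turn -1·90°
n=6: pose=(6,-2,E); sL=30/13, sR=30; mL=30, mR=-210/13; mL+mR=180/13 → advance +1; mR−mL=-600/13 → turn -1·90°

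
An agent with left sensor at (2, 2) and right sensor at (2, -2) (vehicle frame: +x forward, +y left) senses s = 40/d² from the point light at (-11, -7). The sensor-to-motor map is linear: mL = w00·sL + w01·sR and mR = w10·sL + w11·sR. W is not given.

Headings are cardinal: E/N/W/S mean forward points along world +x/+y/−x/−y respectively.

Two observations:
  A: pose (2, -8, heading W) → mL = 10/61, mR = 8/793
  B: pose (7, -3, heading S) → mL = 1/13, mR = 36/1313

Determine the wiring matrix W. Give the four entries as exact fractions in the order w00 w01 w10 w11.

0 1/2 -1/2 1/2

obs A: pose=(2,-8,W) → sL=4/13, sR=20/61, mL=10/61, mR=8/793
obs B: pose=(7,-3,S) → sL=10/101, sR=2/13, mL=1/13, mR=36/1313
sensor matrix S = [[4/13, 20/61], [10/101, 2/13]]; det S = 15488/1041209
solve [mL_A; mL_B] = S·[w00; w01] and [mR_A; mR_B] = S·[w10; w11]:
  w00 = 0, w01 = 1/2, w10 = -1/2, w11 = 1/2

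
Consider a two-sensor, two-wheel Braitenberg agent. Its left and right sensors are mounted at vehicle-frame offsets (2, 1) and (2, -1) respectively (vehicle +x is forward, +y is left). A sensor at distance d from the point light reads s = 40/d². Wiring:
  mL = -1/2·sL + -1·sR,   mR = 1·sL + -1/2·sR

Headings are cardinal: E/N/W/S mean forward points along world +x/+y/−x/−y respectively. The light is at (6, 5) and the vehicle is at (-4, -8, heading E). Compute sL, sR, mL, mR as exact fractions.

left sensor world pos  = (-2, -7); dL² = 208
right sensor world pos = (-2, -9); dR² = 260
sL = 40/208 = 5/26
sR = 40/260 = 2/13
mL = -1/2·sL + -1·sR = -1/4
mR = 1·sL + -1/2·sR = 3/26

5/26 2/13 -1/4 3/26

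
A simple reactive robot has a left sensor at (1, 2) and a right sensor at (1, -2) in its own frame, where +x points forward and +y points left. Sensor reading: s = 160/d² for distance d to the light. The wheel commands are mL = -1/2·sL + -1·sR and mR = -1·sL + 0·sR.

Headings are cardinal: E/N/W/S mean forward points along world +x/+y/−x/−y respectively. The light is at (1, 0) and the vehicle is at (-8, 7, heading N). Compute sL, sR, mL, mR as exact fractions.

32/37 160/113 -7728/4181 -32/37

left sensor world pos  = (-10, 8); dL² = 185
right sensor world pos = (-6, 8); dR² = 113
sL = 160/185 = 32/37
sR = 160/113 = 160/113
mL = -1/2·sL + -1·sR = -7728/4181
mR = -1·sL + 0·sR = -32/37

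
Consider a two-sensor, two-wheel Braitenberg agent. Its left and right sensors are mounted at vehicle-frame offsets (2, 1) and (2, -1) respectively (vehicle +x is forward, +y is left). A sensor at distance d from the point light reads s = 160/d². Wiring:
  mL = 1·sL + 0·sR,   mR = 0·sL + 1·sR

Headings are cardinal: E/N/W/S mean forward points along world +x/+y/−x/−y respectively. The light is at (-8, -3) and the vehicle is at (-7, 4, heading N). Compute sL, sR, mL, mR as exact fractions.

160/81 32/17 160/81 32/17

left sensor world pos  = (-8, 6); dL² = 81
right sensor world pos = (-6, 6); dR² = 85
sL = 160/81 = 160/81
sR = 160/85 = 32/17
mL = 1·sL + 0·sR = 160/81
mR = 0·sL + 1·sR = 32/17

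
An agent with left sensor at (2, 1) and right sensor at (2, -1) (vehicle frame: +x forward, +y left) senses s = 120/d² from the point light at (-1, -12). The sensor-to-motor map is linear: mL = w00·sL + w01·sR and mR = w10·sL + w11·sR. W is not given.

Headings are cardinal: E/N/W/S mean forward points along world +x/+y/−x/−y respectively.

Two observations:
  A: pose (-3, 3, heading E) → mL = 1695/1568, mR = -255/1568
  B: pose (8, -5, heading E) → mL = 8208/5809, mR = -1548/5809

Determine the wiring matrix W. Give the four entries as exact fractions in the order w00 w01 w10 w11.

1 1 -1 1/2

obs A: pose=(-3,3,E) → sL=15/32, sR=30/49, mL=1695/1568, mR=-255/1568
obs B: pose=(8,-5,E) → sL=24/37, sR=120/157, mL=8208/5809, mR=-1548/5809
sensor matrix S = [[15/32, 30/49], [24/37, 120/157]]; det S = -44235/1138564
solve [mL_A; mL_B] = S·[w00; w01] and [mR_A; mR_B] = S·[w10; w11]:
  w00 = 1, w01 = 1, w10 = -1, w11 = 1/2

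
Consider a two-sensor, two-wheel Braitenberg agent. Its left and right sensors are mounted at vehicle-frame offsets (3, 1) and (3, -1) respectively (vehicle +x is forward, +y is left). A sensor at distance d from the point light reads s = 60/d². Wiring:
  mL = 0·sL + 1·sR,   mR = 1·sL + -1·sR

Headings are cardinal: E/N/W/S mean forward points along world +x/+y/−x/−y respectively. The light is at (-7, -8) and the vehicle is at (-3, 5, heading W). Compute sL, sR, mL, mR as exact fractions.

12/29 60/197 60/197 624/5713

left sensor world pos  = (-6, 4); dL² = 145
right sensor world pos = (-6, 6); dR² = 197
sL = 60/145 = 12/29
sR = 60/197 = 60/197
mL = 0·sL + 1·sR = 60/197
mR = 1·sL + -1·sR = 624/5713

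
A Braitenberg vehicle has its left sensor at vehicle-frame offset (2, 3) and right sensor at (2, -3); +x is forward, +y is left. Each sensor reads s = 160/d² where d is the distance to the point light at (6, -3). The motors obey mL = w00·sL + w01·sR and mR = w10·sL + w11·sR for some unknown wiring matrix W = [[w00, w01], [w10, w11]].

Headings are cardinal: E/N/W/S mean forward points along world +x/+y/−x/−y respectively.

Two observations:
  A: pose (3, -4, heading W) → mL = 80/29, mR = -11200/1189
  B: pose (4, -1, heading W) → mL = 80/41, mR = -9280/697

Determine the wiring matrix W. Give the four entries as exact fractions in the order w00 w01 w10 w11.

obs A: pose=(3,-4,W) → sL=160/41, sR=160/29, mL=80/29, mR=-11200/1189
obs B: pose=(4,-1,W) → sL=160/17, sR=160/41, mL=80/41, mR=-9280/697
sensor matrix S = [[160/41, 160/29], [160/17, 160/41]]; det S = -30412800/828733
solve [mL_A; mL_B] = S·[w00; w01] and [mR_A; mR_B] = S·[w10; w11]:
  w00 = 0, w01 = 1/2, w10 = -1, w11 = -1

0 1/2 -1 -1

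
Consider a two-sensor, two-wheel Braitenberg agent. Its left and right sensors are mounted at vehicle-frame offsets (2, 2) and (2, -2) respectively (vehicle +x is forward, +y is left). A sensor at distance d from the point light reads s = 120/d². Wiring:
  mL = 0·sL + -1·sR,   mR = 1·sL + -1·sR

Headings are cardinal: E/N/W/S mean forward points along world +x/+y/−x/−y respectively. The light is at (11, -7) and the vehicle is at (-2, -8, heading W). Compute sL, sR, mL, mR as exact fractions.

20/39 60/113 -60/113 -80/4407

left sensor world pos  = (-4, -10); dL² = 234
right sensor world pos = (-4, -6); dR² = 226
sL = 120/234 = 20/39
sR = 120/226 = 60/113
mL = 0·sL + -1·sR = -60/113
mR = 1·sL + -1·sR = -80/4407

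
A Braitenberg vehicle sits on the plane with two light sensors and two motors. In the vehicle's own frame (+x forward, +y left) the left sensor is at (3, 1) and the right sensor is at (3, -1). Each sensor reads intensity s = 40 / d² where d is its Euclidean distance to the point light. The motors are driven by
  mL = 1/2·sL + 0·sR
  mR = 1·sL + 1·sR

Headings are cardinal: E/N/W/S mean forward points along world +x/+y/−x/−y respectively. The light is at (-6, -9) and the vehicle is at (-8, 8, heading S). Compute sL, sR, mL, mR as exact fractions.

40/197 8/41 20/197 3216/8077

left sensor world pos  = (-7, 5); dL² = 197
right sensor world pos = (-9, 5); dR² = 205
sL = 40/197 = 40/197
sR = 40/205 = 8/41
mL = 1/2·sL + 0·sR = 20/197
mR = 1·sL + 1·sR = 3216/8077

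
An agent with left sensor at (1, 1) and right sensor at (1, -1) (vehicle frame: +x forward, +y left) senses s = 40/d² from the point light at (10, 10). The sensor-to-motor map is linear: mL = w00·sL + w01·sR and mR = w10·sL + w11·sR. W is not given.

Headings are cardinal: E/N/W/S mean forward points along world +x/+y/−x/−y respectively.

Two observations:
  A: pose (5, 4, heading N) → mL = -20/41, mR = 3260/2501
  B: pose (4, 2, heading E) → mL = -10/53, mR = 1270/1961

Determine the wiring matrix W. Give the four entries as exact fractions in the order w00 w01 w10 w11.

obs A: pose=(5,4,N) → sL=40/61, sR=40/41, mL=-20/41, mR=3260/2501
obs B: pose=(4,2,E) → sL=20/37, sR=20/53, mL=-10/53, mR=1270/1961
sensor matrix S = [[40/61, 40/41], [20/37, 20/53]]; det S = -1372800/4904461
solve [mL_A; mL_B] = S·[w00; w01] and [mR_A; mR_B] = S·[w10; w11]:
  w00 = 0, w01 = -1/2, w10 = 1/2, w11 = 1

0 -1/2 1/2 1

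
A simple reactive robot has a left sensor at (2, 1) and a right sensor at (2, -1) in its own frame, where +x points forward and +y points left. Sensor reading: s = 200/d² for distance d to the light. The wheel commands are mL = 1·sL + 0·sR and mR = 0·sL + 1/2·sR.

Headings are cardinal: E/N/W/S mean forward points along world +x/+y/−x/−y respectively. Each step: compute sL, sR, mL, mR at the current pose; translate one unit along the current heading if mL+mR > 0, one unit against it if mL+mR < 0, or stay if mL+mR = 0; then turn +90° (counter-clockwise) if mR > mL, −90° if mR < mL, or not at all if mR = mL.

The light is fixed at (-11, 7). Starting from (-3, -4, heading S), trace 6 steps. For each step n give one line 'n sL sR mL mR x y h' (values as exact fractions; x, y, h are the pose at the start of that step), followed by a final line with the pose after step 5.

n=0: pose=(-3,-4,S); sL=4/5, sR=100/109; mL=4/5, mR=50/109; mL+mR=686/545 → advance +1; mR−mL=-186/545 → turn -1·90°
n=1: pose=(-3,-5,W); sL=40/41, sR=200/157; mL=40/41, mR=100/157; mL+mR=10380/6437 → advance +1; mR−mL=-2180/6437 → turn -1·90°
n=2: pose=(-4,-5,N); sL=25/17, sR=50/41; mL=25/17, mR=25/41; mL+mR=1450/697 → advance +1; mR−mL=-600/697 → turn -1·90°
n=3: pose=(-4,-4,E); sL=200/181, sR=8/9; mL=200/181, mR=4/9; mL+mR=2524/1629 → advance +1; mR−mL=-1076/1629 → turn -1·90°
n=4: pose=(-3,-4,S); sL=4/5, sR=100/109; mL=4/5, mR=50/109; mL+mR=686/545 → advance +1; mR−mL=-186/545 → turn -1·90°
n=5: pose=(-3,-5,W); sL=40/41, sR=200/157; mL=40/41, mR=100/157; mL+mR=10380/6437 → advance +1; mR−mL=-2180/6437 → turn -1·90°

0 4/5 100/109 4/5 50/109 -3 -4 S
1 40/41 200/157 40/41 100/157 -3 -5 W
2 25/17 50/41 25/17 25/41 -4 -5 N
3 200/181 8/9 200/181 4/9 -4 -4 E
4 4/5 100/109 4/5 50/109 -3 -4 S
5 40/41 200/157 40/41 100/157 -3 -5 W
final -4 -5 N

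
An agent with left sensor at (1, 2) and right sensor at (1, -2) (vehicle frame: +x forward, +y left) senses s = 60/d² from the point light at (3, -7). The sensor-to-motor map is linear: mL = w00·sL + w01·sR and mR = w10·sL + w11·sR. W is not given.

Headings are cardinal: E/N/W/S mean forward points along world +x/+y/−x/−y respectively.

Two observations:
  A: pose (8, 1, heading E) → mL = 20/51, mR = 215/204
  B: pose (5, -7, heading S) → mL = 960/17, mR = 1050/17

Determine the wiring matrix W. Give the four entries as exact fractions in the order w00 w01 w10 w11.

obs A: pose=(8,1,E) → sL=15/34, sR=5/6, mL=20/51, mR=215/204
obs B: pose=(5,-7,S) → sL=60/17, sR=60, mL=960/17, mR=1050/17
sensor matrix S = [[15/34, 5/6], [60/17, 60]]; det S = 400/17
solve [mL_A; mL_B] = S·[w00; w01] and [mR_A; mR_B] = S·[w10; w11]:
  w00 = -1, w01 = 1, w10 = 1/2, w11 = 1

-1 1 1/2 1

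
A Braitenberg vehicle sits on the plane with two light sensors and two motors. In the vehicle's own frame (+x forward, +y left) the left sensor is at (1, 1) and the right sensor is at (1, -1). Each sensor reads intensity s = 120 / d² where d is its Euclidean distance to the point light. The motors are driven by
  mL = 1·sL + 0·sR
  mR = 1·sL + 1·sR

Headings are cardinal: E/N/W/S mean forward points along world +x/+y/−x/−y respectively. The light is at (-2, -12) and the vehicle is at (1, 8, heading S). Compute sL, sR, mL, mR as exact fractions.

left sensor world pos  = (2, 7); dL² = 377
right sensor world pos = (0, 7); dR² = 365
sL = 120/377 = 120/377
sR = 120/365 = 24/73
mL = 1·sL + 0·sR = 120/377
mR = 1·sL + 1·sR = 17808/27521

120/377 24/73 120/377 17808/27521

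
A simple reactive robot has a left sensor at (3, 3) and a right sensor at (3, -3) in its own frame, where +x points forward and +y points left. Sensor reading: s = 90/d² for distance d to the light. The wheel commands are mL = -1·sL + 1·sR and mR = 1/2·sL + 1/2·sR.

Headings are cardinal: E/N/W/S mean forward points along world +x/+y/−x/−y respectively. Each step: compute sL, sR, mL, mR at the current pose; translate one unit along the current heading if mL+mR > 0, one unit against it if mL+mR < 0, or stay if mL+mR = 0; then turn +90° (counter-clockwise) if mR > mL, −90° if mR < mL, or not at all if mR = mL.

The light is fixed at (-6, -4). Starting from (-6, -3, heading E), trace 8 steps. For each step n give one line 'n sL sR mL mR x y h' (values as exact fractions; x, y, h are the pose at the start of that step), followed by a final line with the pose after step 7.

n=0: pose=(-6,-3,E); sL=18/5, sR=90/13; mL=216/65, mR=342/65; mL+mR=558/65 → advance +1; mR−mL=126/65 → turn +1·90°
n=1: pose=(-5,-3,N); sL=9/2, sR=45/16; mL=-27/16, mR=117/32; mL+mR=63/32 → advance +1; mR−mL=171/32 → turn +1·90°
n=2: pose=(-5,-2,W); sL=18, sR=90/29; mL=-432/29, mR=306/29; mL+mR=-126/29 → advance -1; mR−mL=738/29 → turn +1·90°
n=3: pose=(-4,-2,S); sL=45/13, sR=45; mL=540/13, mR=315/13; mL+mR=855/13 → advance +1; mR−mL=-225/13 → turn -1·90°
n=4: pose=(-4,-3,W); sL=18, sR=90/17; mL=-216/17, mR=198/17; mL+mR=-18/17 → advance -1; mR−mL=414/17 → turn +1·90°
n=5: pose=(-3,-3,S); sL=9/4, sR=45/2; mL=81/4, mR=99/8; mL+mR=261/8 → advance +1; mR−mL=-63/8 → turn -1·90°
n=6: pose=(-3,-4,W); sL=10, sR=10; mL=0, mR=10; mL+mR=10 → advance +1; mR−mL=10 → turn +1·90°
n=7: pose=(-4,-4,S); sL=45/17, sR=9; mL=108/17, mR=99/17; mL+mR=207/17 → advance +1; mR−mL=-9/17 → turn -1·90°

0 18/5 90/13 216/65 342/65 -6 -3 E
1 9/2 45/16 -27/16 117/32 -5 -3 N
2 18 90/29 -432/29 306/29 -5 -2 W
3 45/13 45 540/13 315/13 -4 -2 S
4 18 90/17 -216/17 198/17 -4 -3 W
5 9/4 45/2 81/4 99/8 -3 -3 S
6 10 10 0 10 -3 -4 W
7 45/17 9 108/17 99/17 -4 -4 S
final -4 -5 W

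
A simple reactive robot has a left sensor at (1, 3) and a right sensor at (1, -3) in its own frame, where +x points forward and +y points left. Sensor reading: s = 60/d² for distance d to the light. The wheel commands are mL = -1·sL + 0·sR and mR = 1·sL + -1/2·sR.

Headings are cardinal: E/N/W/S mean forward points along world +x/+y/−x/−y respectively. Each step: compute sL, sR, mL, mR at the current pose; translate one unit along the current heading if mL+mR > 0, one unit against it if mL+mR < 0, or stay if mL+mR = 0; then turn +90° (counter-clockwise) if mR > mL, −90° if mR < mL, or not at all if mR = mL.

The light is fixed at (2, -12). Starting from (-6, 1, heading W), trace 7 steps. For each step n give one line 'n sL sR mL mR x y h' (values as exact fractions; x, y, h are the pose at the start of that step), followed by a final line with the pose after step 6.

0 60/181 60/337 -60/181 14790/60997 -6 1 W
1 3/8 15/61 -3/8 123/488 -5 1 S
2 12/65 60/157 -12/65 -66/10205 -5 2 E
3 30/173 6/25 -30/173 231/4325 -6 2 N
4 60/181 60/337 -60/181 14790/60997 -6 1 W
5 3/8 15/61 -3/8 123/488 -5 1 S
6 12/65 60/157 -12/65 -66/10205 -5 2 E
final -6 2 N

n=0: pose=(-6,1,W); sL=60/181, sR=60/337; mL=-60/181, mR=14790/60997; mL+mR=-30/337 → advance -1; mR−mL=35010/60997 → turn +1·90°
n=1: pose=(-5,1,S); sL=3/8, sR=15/61; mL=-3/8, mR=123/488; mL+mR=-15/122 → advance -1; mR−mL=153/244 → turn +1·90°
n=2: pose=(-5,2,E); sL=12/65, sR=60/157; mL=-12/65, mR=-66/10205; mL+mR=-30/157 → advance -1; mR−mL=1818/10205 → turn +1·90°
n=3: pose=(-6,2,N); sL=30/173, sR=6/25; mL=-30/173, mR=231/4325; mL+mR=-3/25 → advance -1; mR−mL=981/4325 → turn +1·90°
n=4: pose=(-6,1,W); sL=60/181, sR=60/337; mL=-60/181, mR=14790/60997; mL+mR=-30/337 → advance -1; mR−mL=35010/60997 → turn +1·90°
n=5: pose=(-5,1,S); sL=3/8, sR=15/61; mL=-3/8, mR=123/488; mL+mR=-15/122 → advance -1; mR−mL=153/244 → turn +1·90°
n=6: pose=(-5,2,E); sL=12/65, sR=60/157; mL=-12/65, mR=-66/10205; mL+mR=-30/157 → advance -1; mR−mL=1818/10205 → turn +1·90°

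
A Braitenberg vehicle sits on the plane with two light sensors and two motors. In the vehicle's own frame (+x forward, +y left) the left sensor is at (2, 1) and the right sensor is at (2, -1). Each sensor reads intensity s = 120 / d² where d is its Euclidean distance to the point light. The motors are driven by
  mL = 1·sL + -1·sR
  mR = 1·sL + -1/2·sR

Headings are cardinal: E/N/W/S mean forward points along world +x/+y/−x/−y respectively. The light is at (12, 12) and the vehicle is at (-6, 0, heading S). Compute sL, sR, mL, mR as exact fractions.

24/97 120/557 1728/54029 7548/54029

left sensor world pos  = (-5, -2); dL² = 485
right sensor world pos = (-7, -2); dR² = 557
sL = 120/485 = 24/97
sR = 120/557 = 120/557
mL = 1·sL + -1·sR = 1728/54029
mR = 1·sL + -1/2·sR = 7548/54029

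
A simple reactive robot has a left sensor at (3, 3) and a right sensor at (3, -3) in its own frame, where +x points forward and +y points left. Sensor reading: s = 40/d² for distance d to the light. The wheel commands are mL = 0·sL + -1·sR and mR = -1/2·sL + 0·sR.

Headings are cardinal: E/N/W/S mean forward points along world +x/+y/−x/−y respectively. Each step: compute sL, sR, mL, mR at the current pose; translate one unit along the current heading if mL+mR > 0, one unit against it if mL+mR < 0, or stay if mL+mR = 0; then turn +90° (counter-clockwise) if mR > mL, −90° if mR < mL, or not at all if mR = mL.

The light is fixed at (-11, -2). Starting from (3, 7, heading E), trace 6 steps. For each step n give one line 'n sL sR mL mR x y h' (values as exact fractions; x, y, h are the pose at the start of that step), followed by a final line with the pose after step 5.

n=0: pose=(3,7,E); sL=40/433, sR=8/65; mL=-8/65, mR=-20/433; mL+mR=-4764/28145 → advance -1; mR−mL=2164/28145 → turn +1·90°
n=1: pose=(2,7,N); sL=10/61, sR=1/10; mL=-1/10, mR=-5/61; mL+mR=-111/610 → advance -1; mR−mL=11/610 → turn +1·90°
n=2: pose=(2,6,W); sL=8/25, sR=40/221; mL=-40/221, mR=-4/25; mL+mR=-1884/5525 → advance -1; mR−mL=116/5525 → turn +1·90°
n=3: pose=(3,6,S); sL=20/157, sR=20/73; mL=-20/73, mR=-10/157; mL+mR=-3870/11461 → advance -1; mR−mL=2410/11461 → turn +1·90°
n=4: pose=(3,7,E); sL=40/433, sR=8/65; mL=-8/65, mR=-20/433; mL+mR=-4764/28145 → advance -1; mR−mL=2164/28145 → turn +1·90°
n=5: pose=(2,7,N); sL=10/61, sR=1/10; mL=-1/10, mR=-5/61; mL+mR=-111/610 → advance -1; mR−mL=11/610 → turn +1·90°

0 40/433 8/65 -8/65 -20/433 3 7 E
1 10/61 1/10 -1/10 -5/61 2 7 N
2 8/25 40/221 -40/221 -4/25 2 6 W
3 20/157 20/73 -20/73 -10/157 3 6 S
4 40/433 8/65 -8/65 -20/433 3 7 E
5 10/61 1/10 -1/10 -5/61 2 7 N
final 2 6 W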